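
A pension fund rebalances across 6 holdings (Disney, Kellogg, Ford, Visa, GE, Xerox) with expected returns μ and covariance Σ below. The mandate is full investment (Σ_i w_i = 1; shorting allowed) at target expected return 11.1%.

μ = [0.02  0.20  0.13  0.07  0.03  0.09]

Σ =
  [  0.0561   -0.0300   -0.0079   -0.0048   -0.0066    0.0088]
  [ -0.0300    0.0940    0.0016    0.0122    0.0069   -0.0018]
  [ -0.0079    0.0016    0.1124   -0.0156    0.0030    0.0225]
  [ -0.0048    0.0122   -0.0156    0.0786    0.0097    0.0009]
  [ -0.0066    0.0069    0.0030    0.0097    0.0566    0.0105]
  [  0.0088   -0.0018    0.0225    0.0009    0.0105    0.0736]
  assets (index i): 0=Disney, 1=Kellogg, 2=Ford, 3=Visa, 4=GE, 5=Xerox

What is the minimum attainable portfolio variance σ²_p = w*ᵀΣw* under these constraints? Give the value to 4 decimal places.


u=Σ⁻¹μ = [1.9078  2.6132  1.2339  0.8259  0.1052  0.6563]
v=Σ⁻¹𝟙 = [31.0449  17.7240  11.1868  12.1082  15.6222  4.5119]
a=μᵀu=0.841235  b=𝟙ᵀu=7.342290  c=𝟙ᵀv=92.197921  D=ac−b²=23.650935
λ₁=(c·0.111−b)/D = (92.197921·0.111−7.342290)/23.650935 = 0.122265
λ₂=(a−b·0.111)/D = (0.841235−7.342290·0.111)/23.650935 = 0.001110
w* = 0.122265·u + 0.001110·v:
  w_0 = 0.122265·1.9078 + 0.001110·31.0449 = 0.2677  (Disney)
  w_1 = 0.122265·2.6132 + 0.001110·17.7240 = 0.3392  (Kellogg)
  w_2 = 0.122265·1.2339 + 0.001110·11.1868 = 0.1633  (Ford)
  w_3 = 0.122265·0.8259 + 0.001110·12.1082 = 0.1144  (Visa)
  w_4 = 0.122265·0.1052 + 0.001110·15.6222 = 0.0302  (GE)
  w_5 = 0.122265·0.6563 + 0.001110·4.5119 = 0.0852  (Xerox)
Σw_i=1.0000  μᵀw=0.1110
σ²=wᵀΣw=λ₁·μ_p+λ₂ = 0.122265·0.111 + 0.001110 = 0.014681 ≈ 0.0147

0.0147


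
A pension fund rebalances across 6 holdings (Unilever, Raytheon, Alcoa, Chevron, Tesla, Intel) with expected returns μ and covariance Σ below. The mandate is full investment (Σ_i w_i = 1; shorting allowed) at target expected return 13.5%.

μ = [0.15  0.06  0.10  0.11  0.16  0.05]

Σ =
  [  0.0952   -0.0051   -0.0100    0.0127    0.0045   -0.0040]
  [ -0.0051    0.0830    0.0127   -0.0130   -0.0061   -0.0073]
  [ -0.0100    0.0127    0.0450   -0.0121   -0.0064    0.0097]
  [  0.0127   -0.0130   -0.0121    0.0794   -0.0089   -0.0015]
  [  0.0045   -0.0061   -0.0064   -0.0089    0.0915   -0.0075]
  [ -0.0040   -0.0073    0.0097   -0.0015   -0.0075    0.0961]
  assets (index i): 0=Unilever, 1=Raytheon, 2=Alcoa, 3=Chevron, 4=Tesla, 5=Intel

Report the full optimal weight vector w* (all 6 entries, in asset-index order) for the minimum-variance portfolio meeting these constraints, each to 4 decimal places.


u=Σ⁻¹μ = [1.5976  0.8735  3.0594  1.9939  2.1810  0.5457]
v=Σ⁻¹𝟙 = [11.1302  13.8793  25.8023  19.0003  15.8493  10.8525]
a=μᵀu=1.193560  b=𝟙ᵀu=10.251058  c=𝟙ᵀv=96.513881  D=ac−b²=10.110927
λ₁=(c·0.135−b)/D = (96.513881·0.135−10.251058)/10.110927 = 0.274783
λ₂=(a−b·0.135)/D = (1.193560−10.251058·0.135)/10.110927 = -0.018824
w* = 0.274783·u + -0.018824·v:
  w_0 = 0.274783·1.5976 + -0.018824·11.1302 = 0.2295  (Unilever)
  w_1 = 0.274783·0.8735 + -0.018824·13.8793 = -0.0212  (Raytheon)
  w_2 = 0.274783·3.0594 + -0.018824·25.8023 = 0.3550  (Alcoa)
  w_3 = 0.274783·1.9939 + -0.018824·19.0003 = 0.1902  (Chevron)
  w_4 = 0.274783·2.1810 + -0.018824·15.8493 = 0.3009  (Tesla)
  w_5 = 0.274783·0.5457 + -0.018824·10.8525 = -0.0544  (Intel)
Σw_i=1.0000  μᵀw=0.1350
σ²=wᵀΣw=λ₁·μ_p+λ₂ = 0.274783·0.135 + -0.018824 = 0.018271 ≈ 0.0183

0.2295  -0.0212  0.3550  0.1902  0.3009  -0.0544


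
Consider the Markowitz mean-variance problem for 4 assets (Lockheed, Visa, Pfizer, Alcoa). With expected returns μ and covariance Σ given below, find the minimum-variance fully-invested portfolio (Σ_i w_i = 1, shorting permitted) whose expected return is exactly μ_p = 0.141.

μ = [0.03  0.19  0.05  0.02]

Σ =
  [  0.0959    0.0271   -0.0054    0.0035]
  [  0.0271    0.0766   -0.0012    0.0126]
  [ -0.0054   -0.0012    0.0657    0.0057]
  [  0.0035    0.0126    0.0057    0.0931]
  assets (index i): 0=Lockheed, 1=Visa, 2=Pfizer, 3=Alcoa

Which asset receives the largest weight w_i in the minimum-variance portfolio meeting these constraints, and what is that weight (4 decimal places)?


u=Σ⁻¹μ = [-0.3875  2.6594  0.7933  -0.1791]
v=Σ⁻¹𝟙 = [8.4642  8.9402  15.3620  8.2725]
a=μᵀu=0.529743  b=𝟙ᵀu=2.886116  c=𝟙ᵀv=41.038894  D=ac−b²=13.410381
λ₁=(c·0.141−b)/D = (41.038894·0.141−2.886116)/13.410381 = 0.216278
λ₂=(a−b·0.141)/D = (0.529743−2.886116·0.141)/13.410381 = 0.009157
w* = 0.216278·u + 0.009157·v:
  w_0 = 0.216278·-0.3875 + 0.009157·8.4642 = -0.0063  (Lockheed)
  w_1 = 0.216278·2.6594 + 0.009157·8.9402 = 0.6570  (Visa)
  w_2 = 0.216278·0.7933 + 0.009157·15.3620 = 0.3122  (Pfizer)
  w_3 = 0.216278·-0.1791 + 0.009157·8.2725 = 0.0370  (Alcoa)
Σw_i=1.0000  μᵀw=0.1410
σ²=wᵀΣw=λ₁·μ_p+λ₂ = 0.216278·0.141 + 0.009157 = 0.039652 ≈ 0.0397

Visa (0.6570)


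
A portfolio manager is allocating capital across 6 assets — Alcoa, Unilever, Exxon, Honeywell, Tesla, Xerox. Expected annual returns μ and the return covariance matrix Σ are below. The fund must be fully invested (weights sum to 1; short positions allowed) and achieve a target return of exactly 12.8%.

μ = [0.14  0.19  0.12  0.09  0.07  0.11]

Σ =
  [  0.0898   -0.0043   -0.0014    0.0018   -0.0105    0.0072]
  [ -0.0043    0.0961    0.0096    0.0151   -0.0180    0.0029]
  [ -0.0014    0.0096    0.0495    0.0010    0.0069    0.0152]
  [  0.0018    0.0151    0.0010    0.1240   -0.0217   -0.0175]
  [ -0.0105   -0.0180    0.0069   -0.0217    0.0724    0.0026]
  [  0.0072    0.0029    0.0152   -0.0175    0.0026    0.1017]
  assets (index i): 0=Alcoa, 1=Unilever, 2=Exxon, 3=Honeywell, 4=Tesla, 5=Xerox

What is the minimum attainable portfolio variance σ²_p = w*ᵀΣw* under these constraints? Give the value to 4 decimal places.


p=Σ⁻¹μ = [1.8192  2.0870  1.5647  0.8604  1.8310  0.7607]
q=Σ⁻¹𝟙 = [13.4153  11.5759  12.7998  11.0668  20.4448  8.0216]
a=μᵀp=1.128271  b=𝟙ᵀp=8.923051  c=𝟙ᵀq=77.324112  D=ac−b²=7.621714
λ₁=(c·0.128−b)/D = (77.324112·0.128−8.923051)/7.621714 = 0.127850
λ₂=(a−b·0.128)/D = (1.128271−8.923051·0.128)/7.621714 = -0.001821
w* = 0.127850·p + -0.001821·q:
  w_0 = 0.127850·1.8192 + -0.001821·13.4153 = 0.2082  (Alcoa)
  w_1 = 0.127850·2.0870 + -0.001821·11.5759 = 0.2457  (Unilever)
  w_2 = 0.127850·1.5647 + -0.001821·12.7998 = 0.1767  (Exxon)
  w_3 = 0.127850·0.8604 + -0.001821·11.0668 = 0.0899  (Honeywell)
  w_4 = 0.127850·1.8310 + -0.001821·20.4448 = 0.1969  (Tesla)
  w_5 = 0.127850·0.7607 + -0.001821·8.0216 = 0.0826  (Xerox)
Σw_i=1.0000  μᵀw=0.1280
σ²=wᵀΣw=λ₁·μ_p+λ₂ = 0.127850·0.128 + -0.001821 = 0.014544 ≈ 0.0145

0.0145


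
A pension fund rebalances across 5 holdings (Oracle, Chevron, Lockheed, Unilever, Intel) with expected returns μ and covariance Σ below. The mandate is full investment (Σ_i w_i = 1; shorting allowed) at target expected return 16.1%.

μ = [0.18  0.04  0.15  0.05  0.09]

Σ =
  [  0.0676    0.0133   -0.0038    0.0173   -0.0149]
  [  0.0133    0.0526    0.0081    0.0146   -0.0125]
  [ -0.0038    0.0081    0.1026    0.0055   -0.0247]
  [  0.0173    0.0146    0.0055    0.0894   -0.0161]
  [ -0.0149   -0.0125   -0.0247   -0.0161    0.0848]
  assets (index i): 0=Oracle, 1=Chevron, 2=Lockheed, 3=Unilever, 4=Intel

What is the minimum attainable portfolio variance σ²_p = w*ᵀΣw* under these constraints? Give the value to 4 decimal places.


0.0242

g=Σ⁻¹μ = [3.2140  0.1118  2.1143  0.2026  2.2968]
h=Σ⁻¹𝟙 = [15.1543  15.9272  14.0079  8.8538  22.5640]
a=μᵀg=1.116974  b=𝟙ᵀg=7.939506  c=𝟙ᵀh=76.507252  D=ac−b²=22.420839
λ₁=(c·0.161−b)/D = (76.507252·0.161−7.939506)/22.420839 = 0.195272
λ₂=(a−b·0.161)/D = (1.116974−7.939506·0.161)/22.420839 = -0.007194
w* = 0.195272·g + -0.007194·h:
  w_0 = 0.195272·3.2140 + -0.007194·15.1543 = 0.5186  (Oracle)
  w_1 = 0.195272·0.1118 + -0.007194·15.9272 = -0.0927  (Chevron)
  w_2 = 0.195272·2.1143 + -0.007194·14.0079 = 0.3121  (Lockheed)
  w_3 = 0.195272·0.2026 + -0.007194·8.8538 = -0.0241  (Unilever)
  w_4 = 0.195272·2.2968 + -0.007194·22.5640 = 0.2862  (Intel)
Σw_i=1.0000  μᵀw=0.1610
σ²=wᵀΣw=λ₁·μ_p+λ₂ = 0.195272·0.161 + -0.007194 = 0.024245 ≈ 0.0242


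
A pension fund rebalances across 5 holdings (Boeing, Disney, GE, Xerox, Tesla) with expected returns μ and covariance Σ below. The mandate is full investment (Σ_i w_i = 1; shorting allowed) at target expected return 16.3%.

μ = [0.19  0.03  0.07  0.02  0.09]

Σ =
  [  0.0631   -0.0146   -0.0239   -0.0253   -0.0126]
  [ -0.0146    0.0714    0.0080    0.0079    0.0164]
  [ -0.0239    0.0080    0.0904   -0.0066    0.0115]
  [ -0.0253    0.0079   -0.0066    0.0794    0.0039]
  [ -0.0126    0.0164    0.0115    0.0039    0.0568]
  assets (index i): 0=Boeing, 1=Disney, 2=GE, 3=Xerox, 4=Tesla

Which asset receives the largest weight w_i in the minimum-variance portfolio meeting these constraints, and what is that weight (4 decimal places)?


Boeing (0.6961)

u=Σ⁻¹μ = [5.0196  0.5614  1.9307  1.8569  2.0175]
v=Σ⁻¹𝟙 = [39.8411  13.2894  20.0887  24.8101  16.8358]
a=μᵀu=1.324435  b=𝟙ᵀu=11.386116  c=𝟙ᵀv=114.865028  D=ac−b²=22.487679
λ₁=(c·0.163−b)/D = (114.865028·0.163−11.386116)/22.487679 = 0.326262
λ₂=(a−b·0.163)/D = (1.324435−11.386116·0.163)/22.487679 = -0.023635
w* = 0.326262·u + -0.023635·v:
  w_0 = 0.326262·5.0196 + -0.023635·39.8411 = 0.6961  (Boeing)
  w_1 = 0.326262·0.5614 + -0.023635·13.2894 = -0.1309  (Disney)
  w_2 = 0.326262·1.9307 + -0.023635·20.0887 = 0.1551  (GE)
  w_3 = 0.326262·1.8569 + -0.023635·24.8101 = 0.0194  (Xerox)
  w_4 = 0.326262·2.0175 + -0.023635·16.8358 = 0.2603  (Tesla)
Σw_i=1.0000  μᵀw=0.1630
σ²=wᵀΣw=λ₁·μ_p+λ₂ = 0.326262·0.163 + -0.023635 = 0.029546 ≈ 0.0295


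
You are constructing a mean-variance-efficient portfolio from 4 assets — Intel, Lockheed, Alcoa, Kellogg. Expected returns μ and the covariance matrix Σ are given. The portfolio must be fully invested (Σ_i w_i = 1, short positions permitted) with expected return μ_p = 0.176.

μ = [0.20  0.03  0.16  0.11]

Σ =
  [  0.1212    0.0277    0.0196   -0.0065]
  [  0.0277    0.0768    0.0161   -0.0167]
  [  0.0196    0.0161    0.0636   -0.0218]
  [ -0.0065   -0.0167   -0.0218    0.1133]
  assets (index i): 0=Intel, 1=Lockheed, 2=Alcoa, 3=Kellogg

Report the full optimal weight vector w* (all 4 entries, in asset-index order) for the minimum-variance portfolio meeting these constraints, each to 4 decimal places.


g=Σ⁻¹μ = [1.3728  -0.3401  2.6994  1.5189]
h=Σ⁻¹𝟙 = [3.7650  11.2245  16.4745  13.8664]
a=μᵀg=0.863339  b=𝟙ᵀg=5.250959  c=𝟙ᵀh=45.330401  D=ac−b²=11.562931
λ₁=(c·0.176−b)/D = (45.330401·0.176−5.250959)/11.562931 = 0.235856
λ₂=(a−b·0.176)/D = (0.863339−5.250959·0.176)/11.562931 = -0.005261
w* = 0.235856·g + -0.005261·h:
  w_0 = 0.235856·1.3728 + -0.005261·3.7650 = 0.3040  (Intel)
  w_1 = 0.235856·-0.3401 + -0.005261·11.2245 = -0.1393  (Lockheed)
  w_2 = 0.235856·2.6994 + -0.005261·16.4745 = 0.5500  (Alcoa)
  w_3 = 0.235856·1.5189 + -0.005261·13.8664 = 0.2853  (Kellogg)
Σw_i=1.0000  μᵀw=0.1760
σ²=wᵀΣw=λ₁·μ_p+λ₂ = 0.235856·0.176 + -0.005261 = 0.036250 ≈ 0.0362

0.3040  -0.1393  0.5500  0.2853


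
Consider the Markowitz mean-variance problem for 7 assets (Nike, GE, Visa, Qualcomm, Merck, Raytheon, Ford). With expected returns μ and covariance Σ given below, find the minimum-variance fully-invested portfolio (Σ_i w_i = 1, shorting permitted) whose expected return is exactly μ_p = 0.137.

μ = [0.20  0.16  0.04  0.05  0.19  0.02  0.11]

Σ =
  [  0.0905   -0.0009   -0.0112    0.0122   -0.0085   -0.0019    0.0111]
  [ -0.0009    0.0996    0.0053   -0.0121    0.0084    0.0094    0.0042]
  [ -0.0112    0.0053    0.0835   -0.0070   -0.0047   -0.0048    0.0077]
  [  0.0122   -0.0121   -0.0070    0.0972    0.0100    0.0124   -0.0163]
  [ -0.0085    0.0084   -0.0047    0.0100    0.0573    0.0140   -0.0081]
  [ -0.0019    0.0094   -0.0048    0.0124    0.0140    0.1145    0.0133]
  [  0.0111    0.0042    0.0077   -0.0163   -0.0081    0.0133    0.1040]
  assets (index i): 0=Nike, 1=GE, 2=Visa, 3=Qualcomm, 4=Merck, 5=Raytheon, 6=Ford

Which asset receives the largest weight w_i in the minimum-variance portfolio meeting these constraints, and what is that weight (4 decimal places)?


Merck (0.2863)

u=Σ⁻¹μ = [2.5043  1.2974  0.8424  0.2731  3.7858  -0.4721  1.0737]
v=Σ⁻¹𝟙 = [12.1758  8.2905  14.3196  9.9824  17.6796  4.5344  9.2825]
a=μᵀu=1.583740  b=𝟙ᵀu=9.304430  c=𝟙ᵀv=76.264791  D=ac−b²=34.211216
λ₁=(c·0.137−b)/D = (76.264791·0.137−9.304430)/34.211216 = 0.033435
λ₂=(a−b·0.137)/D = (1.583740−9.304430·0.137)/34.211216 = 0.009033
w* = 0.033435·u + 0.009033·v:
  w_0 = 0.033435·2.5043 + 0.009033·12.1758 = 0.1937  (Nike)
  w_1 = 0.033435·1.2974 + 0.009033·8.2905 = 0.1183  (GE)
  w_2 = 0.033435·0.8424 + 0.009033·14.3196 = 0.1575  (Visa)
  w_3 = 0.033435·0.2731 + 0.009033·9.9824 = 0.0993  (Qualcomm)
  w_4 = 0.033435·3.7858 + 0.009033·17.6796 = 0.2863  (Merck)
  w_5 = 0.033435·-0.4721 + 0.009033·4.5344 = 0.0252  (Raytheon)
  w_6 = 0.033435·1.0737 + 0.009033·9.2825 = 0.1197  (Ford)
Σw_i=1.0000  μᵀw=0.1370
σ²=wᵀΣw=λ₁·μ_p+λ₂ = 0.033435·0.137 + 0.009033 = 0.013614 ≈ 0.0136


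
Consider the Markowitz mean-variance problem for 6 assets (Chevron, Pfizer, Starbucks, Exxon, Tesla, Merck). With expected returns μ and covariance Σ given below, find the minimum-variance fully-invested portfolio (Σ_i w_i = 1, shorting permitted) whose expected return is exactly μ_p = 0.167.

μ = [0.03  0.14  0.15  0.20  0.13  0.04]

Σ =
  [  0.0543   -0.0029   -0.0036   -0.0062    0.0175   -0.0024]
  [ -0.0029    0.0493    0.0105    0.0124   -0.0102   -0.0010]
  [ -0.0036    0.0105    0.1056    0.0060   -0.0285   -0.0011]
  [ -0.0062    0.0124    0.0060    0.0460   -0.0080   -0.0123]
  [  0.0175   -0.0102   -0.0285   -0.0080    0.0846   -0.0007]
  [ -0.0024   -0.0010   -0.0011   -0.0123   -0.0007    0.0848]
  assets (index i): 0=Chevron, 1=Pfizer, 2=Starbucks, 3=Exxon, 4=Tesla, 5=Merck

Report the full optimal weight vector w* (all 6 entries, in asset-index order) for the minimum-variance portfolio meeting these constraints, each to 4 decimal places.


g=Σ⁻¹μ = [0.4656  1.9621  1.7269  4.4442  2.6888  1.1972]
h=Σ⁻¹𝟙 = [18.4065  16.1820  11.6431  25.6128  16.4448  16.5061]
a=μᵀg=1.833961  b=𝟙ᵀg=12.484748  c=𝟙ᵀh=104.795133  D=ac−b²=36.321258
λ₁=(c·0.167−b)/D = (104.795133·0.167−12.484748)/36.321258 = 0.138102
λ₂=(a−b·0.167)/D = (1.833961−12.484748·0.167)/36.321258 = -0.006910
w* = 0.138102·g + -0.006910·h:
  w_0 = 0.138102·0.4656 + -0.006910·18.4065 = -0.0629  (Chevron)
  w_1 = 0.138102·1.9621 + -0.006910·16.1820 = 0.1592  (Pfizer)
  w_2 = 0.138102·1.7269 + -0.006910·11.6431 = 0.1580  (Starbucks)
  w_3 = 0.138102·4.4442 + -0.006910·25.6128 = 0.4368  (Exxon)
  w_4 = 0.138102·2.6888 + -0.006910·16.4448 = 0.2577  (Tesla)
  w_5 = 0.138102·1.1972 + -0.006910·16.5061 = 0.0513  (Merck)
Σw_i=1.0000  μᵀw=0.1670
σ²=wᵀΣw=λ₁·μ_p+λ₂ = 0.138102·0.167 + -0.006910 = 0.016153 ≈ 0.0162

-0.0629  0.1592  0.1580  0.4368  0.2577  0.0513


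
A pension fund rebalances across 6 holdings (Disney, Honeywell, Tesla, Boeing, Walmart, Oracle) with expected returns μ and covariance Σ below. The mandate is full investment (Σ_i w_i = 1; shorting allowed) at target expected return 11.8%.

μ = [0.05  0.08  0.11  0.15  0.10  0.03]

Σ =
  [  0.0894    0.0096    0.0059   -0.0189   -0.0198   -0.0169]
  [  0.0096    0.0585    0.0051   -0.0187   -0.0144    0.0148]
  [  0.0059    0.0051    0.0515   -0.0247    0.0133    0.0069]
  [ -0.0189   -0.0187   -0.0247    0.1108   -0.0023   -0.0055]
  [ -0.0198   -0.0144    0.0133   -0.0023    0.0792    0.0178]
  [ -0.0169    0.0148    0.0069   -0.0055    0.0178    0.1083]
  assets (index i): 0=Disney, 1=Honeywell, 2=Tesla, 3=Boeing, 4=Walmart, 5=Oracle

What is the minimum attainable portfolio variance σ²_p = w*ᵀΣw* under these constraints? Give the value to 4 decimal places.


p=Σ⁻¹μ = [0.9979  2.2092  2.6175  2.5049  1.5850  -0.1692]
q=Σ⁻¹𝟙 = [16.6857  21.8220  20.1788  20.6905  16.6554  5.8829]
a=μᵀp=1.043719  b=𝟙ᵀp=9.745329  c=𝟙ᵀq=101.915450  D=ac−b²=11.399695
λ₁=(c·0.118−b)/D = (101.915450·0.118−9.745329)/11.399695 = 0.200066
λ₂=(a−b·0.118)/D = (1.043719−9.745329·0.118)/11.399695 = -0.009319
w* = 0.200066·p + -0.009319·q:
  w_0 = 0.200066·0.9979 + -0.009319·16.6857 = 0.0442  (Disney)
  w_1 = 0.200066·2.2092 + -0.009319·21.8220 = 0.2386  (Honeywell)
  w_2 = 0.200066·2.6175 + -0.009319·20.1788 = 0.3356  (Tesla)
  w_3 = 0.200066·2.5049 + -0.009319·20.6905 = 0.3083  (Boeing)
  w_4 = 0.200066·1.5850 + -0.009319·16.6554 = 0.1619  (Walmart)
  w_5 = 0.200066·-0.1692 + -0.009319·5.8829 = -0.0887  (Oracle)
Σw_i=1.0000  μᵀw=0.1180
σ²=wᵀΣw=λ₁·μ_p+λ₂ = 0.200066·0.118 + -0.009319 = 0.014289 ≈ 0.0143

0.0143


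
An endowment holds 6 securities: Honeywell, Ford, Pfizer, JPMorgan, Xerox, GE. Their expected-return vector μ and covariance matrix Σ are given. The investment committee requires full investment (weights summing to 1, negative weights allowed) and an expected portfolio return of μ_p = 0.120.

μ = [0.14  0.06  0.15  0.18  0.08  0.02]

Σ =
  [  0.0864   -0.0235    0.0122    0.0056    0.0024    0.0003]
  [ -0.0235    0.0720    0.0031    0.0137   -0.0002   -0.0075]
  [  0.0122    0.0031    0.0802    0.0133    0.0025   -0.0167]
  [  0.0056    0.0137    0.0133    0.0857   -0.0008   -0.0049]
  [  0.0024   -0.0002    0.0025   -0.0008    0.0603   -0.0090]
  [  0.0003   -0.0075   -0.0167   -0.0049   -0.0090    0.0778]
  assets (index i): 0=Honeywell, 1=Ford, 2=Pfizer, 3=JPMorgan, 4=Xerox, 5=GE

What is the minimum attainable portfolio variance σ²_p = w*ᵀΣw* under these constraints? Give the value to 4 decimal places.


0.0156

x=Σ⁻¹μ = [1.5521  1.0603  1.4680  1.6677  1.3688  0.9318]
y=Σ⁻¹𝟙 = [13.9005  18.6475  11.9726  7.2262  18.6440  19.7793]
a=μᵀx=0.929434  b=𝟙ᵀx=8.048635  c=𝟙ᵀy=90.170170  D=ac−b²=19.026663
λ₁=(c·0.120−b)/D = (90.170170·0.120−8.048635)/19.026663 = 0.145679
λ₂=(a−b·0.120)/D = (0.929434−8.048635·0.120)/19.026663 = -0.001913
w* = 0.145679·x + -0.001913·y:
  w_0 = 0.145679·1.5521 + -0.001913·13.9005 = 0.1995  (Honeywell)
  w_1 = 0.145679·1.0603 + -0.001913·18.6475 = 0.1188  (Ford)
  w_2 = 0.145679·1.4680 + -0.001913·11.9726 = 0.1910  (Pfizer)
  w_3 = 0.145679·1.6677 + -0.001913·7.2262 = 0.2291  (JPMorgan)
  w_4 = 0.145679·1.3688 + -0.001913·18.6440 = 0.1637  (Xerox)
  w_5 = 0.145679·0.9318 + -0.001913·19.7793 = 0.0979  (GE)
Σw_i=1.0000  μᵀw=0.1200
σ²=wᵀΣw=λ₁·μ_p+λ₂ = 0.145679·0.120 + -0.001913 = 0.015568 ≈ 0.0156


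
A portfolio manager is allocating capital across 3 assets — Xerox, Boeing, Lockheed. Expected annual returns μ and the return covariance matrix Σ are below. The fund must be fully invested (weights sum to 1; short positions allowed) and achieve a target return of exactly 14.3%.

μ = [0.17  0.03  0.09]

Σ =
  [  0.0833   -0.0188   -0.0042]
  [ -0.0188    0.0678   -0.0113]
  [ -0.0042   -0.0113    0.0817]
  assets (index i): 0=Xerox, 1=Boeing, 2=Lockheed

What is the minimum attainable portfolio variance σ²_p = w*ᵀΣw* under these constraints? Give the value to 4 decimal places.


x=Σ⁻¹μ = [2.4162  1.3478  1.4122]
y=Σ⁻¹𝟙 = [17.8842  22.4183  16.2600]
a=μᵀx=0.578291  b=𝟙ᵀx=5.176266  c=𝟙ᵀy=56.562518  D=ac−b²=5.915872
λ₁=(c·0.143−b)/D = (56.562518·0.143−5.176266)/5.915872 = 0.492264
λ₂=(a−b·0.143)/D = (0.578291−5.176266·0.143)/5.915872 = -0.027370
w* = 0.492264·x + -0.027370·y:
  w_0 = 0.492264·2.4162 + -0.027370·17.8842 = 0.6999  (Xerox)
  w_1 = 0.492264·1.3478 + -0.027370·22.4183 = 0.0499  (Boeing)
  w_2 = 0.492264·1.4122 + -0.027370·16.2600 = 0.2502  (Lockheed)
Σw_i=1.0000  μᵀw=0.1430
σ²=wᵀΣw=λ₁·μ_p+λ₂ = 0.492264·0.143 + -0.027370 = 0.043024 ≈ 0.0430

0.0430


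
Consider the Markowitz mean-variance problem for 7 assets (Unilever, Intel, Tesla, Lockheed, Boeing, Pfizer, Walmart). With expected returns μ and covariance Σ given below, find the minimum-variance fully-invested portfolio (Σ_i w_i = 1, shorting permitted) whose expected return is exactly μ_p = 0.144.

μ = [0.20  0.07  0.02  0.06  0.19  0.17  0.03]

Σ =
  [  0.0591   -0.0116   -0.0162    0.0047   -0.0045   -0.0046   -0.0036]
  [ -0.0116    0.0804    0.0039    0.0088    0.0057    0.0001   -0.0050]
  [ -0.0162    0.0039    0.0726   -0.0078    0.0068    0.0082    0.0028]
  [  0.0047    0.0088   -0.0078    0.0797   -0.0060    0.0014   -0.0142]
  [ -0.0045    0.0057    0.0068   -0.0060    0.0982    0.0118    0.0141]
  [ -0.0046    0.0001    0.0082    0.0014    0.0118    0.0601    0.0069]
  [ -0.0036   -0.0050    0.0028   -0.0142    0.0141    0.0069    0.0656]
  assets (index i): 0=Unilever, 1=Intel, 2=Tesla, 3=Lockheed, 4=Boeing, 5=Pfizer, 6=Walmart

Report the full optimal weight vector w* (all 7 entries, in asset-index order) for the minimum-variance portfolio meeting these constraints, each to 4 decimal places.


0.3399  0.1163  0.0849  0.0675  0.1296  0.2118  0.0500

g=Σ⁻¹μ = [4.1354  1.2626  0.7222  0.5605  1.6810  2.6752  0.2283]
h=Σ⁻¹𝟙 = [25.9495  14.3701  17.6730  14.5198  6.1716  12.6311  17.4968]
a=μᵀg=1.744572  b=𝟙ᵀg=11.265269  c=𝟙ᵀh=108.812062  D=ac−b²=62.924133
λ₁=(c·0.144−b)/D = (108.812062·0.144−11.265269)/62.924133 = 0.069984
λ₂=(a−b·0.144)/D = (1.744572−11.265269·0.144)/62.924133 = 0.001945
w* = 0.069984·g + 0.001945·h:
  w_0 = 0.069984·4.1354 + 0.001945·25.9495 = 0.3399  (Unilever)
  w_1 = 0.069984·1.2626 + 0.001945·14.3701 = 0.1163  (Intel)
  w_2 = 0.069984·0.7222 + 0.001945·17.6730 = 0.0849  (Tesla)
  w_3 = 0.069984·0.5605 + 0.001945·14.5198 = 0.0675  (Lockheed)
  w_4 = 0.069984·1.6810 + 0.001945·6.1716 = 0.1296  (Boeing)
  w_5 = 0.069984·2.6752 + 0.001945·12.6311 = 0.2118  (Pfizer)
  w_6 = 0.069984·0.2283 + 0.001945·17.4968 = 0.0500  (Walmart)
Σw_i=1.0000  μᵀw=0.1440
σ²=wᵀΣw=λ₁·μ_p+λ₂ = 0.069984·0.144 + 0.001945 = 0.012022 ≈ 0.0120


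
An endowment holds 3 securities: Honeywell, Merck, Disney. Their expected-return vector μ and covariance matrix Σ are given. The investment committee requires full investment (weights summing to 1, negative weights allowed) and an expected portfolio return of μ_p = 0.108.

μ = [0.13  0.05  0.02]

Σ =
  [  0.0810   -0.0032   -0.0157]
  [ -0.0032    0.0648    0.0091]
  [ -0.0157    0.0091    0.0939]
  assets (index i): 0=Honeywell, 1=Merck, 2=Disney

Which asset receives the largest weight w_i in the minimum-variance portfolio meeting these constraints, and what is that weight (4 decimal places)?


g=Σ⁻¹μ = [1.7184  0.7971  0.4231]
h=Σ⁻¹𝟙 = [15.2036  14.5281  11.7837]
a=μᵀg=0.271710  b=𝟙ᵀg=2.938551  c=𝟙ᵀh=41.515438  D=ac−b²=2.645070
λ₁=(c·0.108−b)/D = (41.515438·0.108−2.938551)/2.645070 = 0.584150
λ₂=(a−b·0.108)/D = (0.271710−2.938551·0.108)/2.645070 = -0.017260
w* = 0.584150·g + -0.017260·h:
  w_0 = 0.584150·1.7184 + -0.017260·15.2036 = 0.7414  (Honeywell)
  w_1 = 0.584150·0.7971 + -0.017260·14.5281 = 0.2148  (Merck)
  w_2 = 0.584150·0.4231 + -0.017260·11.7837 = 0.0437  (Disney)
Σw_i=1.0000  μᵀw=0.1080
σ²=wᵀΣw=λ₁·μ_p+λ₂ = 0.584150·0.108 + -0.017260 = 0.045828 ≈ 0.0458

Honeywell (0.7414)


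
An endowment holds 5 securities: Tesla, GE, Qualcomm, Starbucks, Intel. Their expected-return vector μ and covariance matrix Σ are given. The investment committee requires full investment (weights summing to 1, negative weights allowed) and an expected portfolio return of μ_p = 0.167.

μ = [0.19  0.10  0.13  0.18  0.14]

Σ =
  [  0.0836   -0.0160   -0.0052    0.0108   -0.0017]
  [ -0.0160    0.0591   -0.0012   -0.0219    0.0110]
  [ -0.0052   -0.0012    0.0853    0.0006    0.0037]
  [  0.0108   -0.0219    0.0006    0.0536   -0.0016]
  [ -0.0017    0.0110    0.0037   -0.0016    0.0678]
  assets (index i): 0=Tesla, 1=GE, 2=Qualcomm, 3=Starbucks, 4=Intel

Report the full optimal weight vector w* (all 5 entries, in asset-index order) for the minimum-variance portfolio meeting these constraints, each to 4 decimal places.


0.2962  0.0995  0.0642  0.4203  0.1199

x=Σ⁻¹μ = [2.5568  3.7660  1.6354  4.4092  1.5328]
y=Σ⁻¹𝟙 = [15.0141  29.6679  12.4131  27.9216  10.2939]
a=μᵀx=2.083240  b=𝟙ᵀx=13.900193  c=𝟙ᵀy=95.310500  D=ac−b²=5.339265
λ₁=(c·0.167−b)/D = (95.310500·0.167−13.900193)/5.339265 = 0.377704
λ₂=(a−b·0.167)/D = (2.083240−13.900193·0.167)/5.339265 = -0.044593
w* = 0.377704·x + -0.044593·y:
  w_0 = 0.377704·2.5568 + -0.044593·15.0141 = 0.2962  (Tesla)
  w_1 = 0.377704·3.7660 + -0.044593·29.6679 = 0.0995  (GE)
  w_2 = 0.377704·1.6354 + -0.044593·12.4131 = 0.0642  (Qualcomm)
  w_3 = 0.377704·4.4092 + -0.044593·27.9216 = 0.4203  (Starbucks)
  w_4 = 0.377704·1.5328 + -0.044593·10.2939 = 0.1199  (Intel)
Σw_i=1.0000  μᵀw=0.1670
σ²=wᵀΣw=λ₁·μ_p+λ₂ = 0.377704·0.167 + -0.044593 = 0.018484 ≈ 0.0185


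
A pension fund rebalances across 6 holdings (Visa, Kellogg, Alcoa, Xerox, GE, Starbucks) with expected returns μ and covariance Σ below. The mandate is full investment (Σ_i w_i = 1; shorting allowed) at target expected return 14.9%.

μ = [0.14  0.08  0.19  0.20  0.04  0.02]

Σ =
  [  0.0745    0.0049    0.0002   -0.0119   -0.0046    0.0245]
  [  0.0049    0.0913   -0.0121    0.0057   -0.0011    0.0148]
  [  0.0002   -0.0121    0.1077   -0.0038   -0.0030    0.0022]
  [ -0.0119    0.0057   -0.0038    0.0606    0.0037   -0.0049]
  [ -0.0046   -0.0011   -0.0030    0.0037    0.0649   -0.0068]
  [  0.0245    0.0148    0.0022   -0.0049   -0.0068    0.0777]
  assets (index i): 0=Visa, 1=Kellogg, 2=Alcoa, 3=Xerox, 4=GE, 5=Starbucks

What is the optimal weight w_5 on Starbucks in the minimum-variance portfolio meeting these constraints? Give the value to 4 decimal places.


x=Σ⁻¹μ = [2.6243  0.8545  2.0168  3.7825  0.6425  -0.4952]
y=Σ⁻¹𝟙 = [13.8359  9.2608  11.2479  18.7531  16.9493  9.0909]
a=μᵀx=1.591238  b=𝟙ᵀx=9.425389  c=𝟙ᵀy=79.137778  D=ac−b²=37.089116
λ₁=(c·0.149−b)/D = (79.137778·0.149−9.425389)/37.089116 = 0.063796
λ₂=(a−b·0.149)/D = (1.591238−9.425389·0.149)/37.089116 = 0.005038
w* = 0.063796·x + 0.005038·y:
  w_0 = 0.063796·2.6243 + 0.005038·13.8359 = 0.2371  (Visa)
  w_1 = 0.063796·0.8545 + 0.005038·9.2608 = 0.1012  (Kellogg)
  w_2 = 0.063796·2.0168 + 0.005038·11.2479 = 0.1853  (Alcoa)
  w_3 = 0.063796·3.7825 + 0.005038·18.7531 = 0.3358  (Xerox)
  w_4 = 0.063796·0.6425 + 0.005038·16.9493 = 0.1264  (GE)
  w_5 = 0.063796·-0.4952 + 0.005038·9.0909 = 0.0142  (Starbucks)
Σw_i=1.0000  μᵀw=0.1490
σ²=wᵀΣw=λ₁·μ_p+λ₂ = 0.063796·0.149 + 0.005038 = 0.014544 ≈ 0.0145

0.0142


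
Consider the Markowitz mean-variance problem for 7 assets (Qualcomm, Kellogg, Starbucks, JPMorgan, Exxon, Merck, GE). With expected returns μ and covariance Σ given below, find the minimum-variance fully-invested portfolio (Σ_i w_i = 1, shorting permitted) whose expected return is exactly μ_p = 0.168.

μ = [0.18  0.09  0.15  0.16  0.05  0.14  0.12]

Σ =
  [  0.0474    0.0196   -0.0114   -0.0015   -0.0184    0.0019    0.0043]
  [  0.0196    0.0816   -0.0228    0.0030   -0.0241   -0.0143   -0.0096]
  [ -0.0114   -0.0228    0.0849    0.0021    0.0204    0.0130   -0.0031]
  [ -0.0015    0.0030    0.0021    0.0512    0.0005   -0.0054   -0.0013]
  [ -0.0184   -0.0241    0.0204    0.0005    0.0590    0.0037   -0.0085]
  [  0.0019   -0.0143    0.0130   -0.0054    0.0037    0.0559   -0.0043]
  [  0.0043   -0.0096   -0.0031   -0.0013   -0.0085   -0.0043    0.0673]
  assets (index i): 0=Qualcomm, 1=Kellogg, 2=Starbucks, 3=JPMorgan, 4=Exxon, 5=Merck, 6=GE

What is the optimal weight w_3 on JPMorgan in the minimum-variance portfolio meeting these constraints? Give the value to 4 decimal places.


p=Σ⁻¹μ = [4.1432  2.0065  1.8455  3.3864  2.4691  2.7996  2.4457]
q=Σ⁻¹𝟙 = [23.5608  25.2002  10.7225  20.9759  32.6557  22.7078  23.4225]
a=μᵀp=2.553895  b=𝟙ᵀp=19.096055  c=𝟙ᵀq=159.245407  D=ac−b²=42.036736
λ₁=(c·0.168−b)/D = (159.245407·0.168−19.096055)/42.036736 = 0.182154
λ₂=(a−b·0.168)/D = (2.553895−19.096055·0.168)/42.036736 = -0.015564
w* = 0.182154·p + -0.015564·q:
  w_0 = 0.182154·4.1432 + -0.015564·23.5608 = 0.3880  (Qualcomm)
  w_1 = 0.182154·2.0065 + -0.015564·25.2002 = -0.0267  (Kellogg)
  w_2 = 0.182154·1.8455 + -0.015564·10.7225 = 0.1693  (Starbucks)
  w_3 = 0.182154·3.3864 + -0.015564·20.9759 = 0.2904  (JPMorgan)
  w_4 = 0.182154·2.4691 + -0.015564·32.6557 = -0.0585  (Exxon)
  w_5 = 0.182154·2.7996 + -0.015564·22.7078 = 0.1565  (Merck)
  w_6 = 0.182154·2.4457 + -0.015564·23.4225 = 0.0810  (GE)
Σw_i=1.0000  μᵀw=0.1680
σ²=wᵀΣw=λ₁·μ_p+λ₂ = 0.182154·0.168 + -0.015564 = 0.015038 ≈ 0.0150

0.2904


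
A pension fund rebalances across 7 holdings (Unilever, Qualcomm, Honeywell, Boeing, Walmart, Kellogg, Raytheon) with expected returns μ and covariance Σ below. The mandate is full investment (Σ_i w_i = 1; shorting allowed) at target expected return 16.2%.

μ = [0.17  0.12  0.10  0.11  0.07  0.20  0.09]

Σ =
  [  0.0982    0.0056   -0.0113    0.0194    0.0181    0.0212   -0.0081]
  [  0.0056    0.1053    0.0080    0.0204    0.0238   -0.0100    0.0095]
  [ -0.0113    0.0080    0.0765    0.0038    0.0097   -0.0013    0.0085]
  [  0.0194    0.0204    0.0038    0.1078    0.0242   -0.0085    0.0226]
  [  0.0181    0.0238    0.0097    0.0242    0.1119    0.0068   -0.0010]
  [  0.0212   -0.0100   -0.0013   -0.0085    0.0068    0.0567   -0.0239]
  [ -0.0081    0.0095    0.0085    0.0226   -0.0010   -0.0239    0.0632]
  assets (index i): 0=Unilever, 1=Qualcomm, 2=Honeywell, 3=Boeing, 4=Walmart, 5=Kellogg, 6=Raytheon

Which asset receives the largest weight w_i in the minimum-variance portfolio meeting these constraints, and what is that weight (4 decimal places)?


g=Σ⁻¹μ = [0.9763  1.1629  1.1009  0.4080  -0.2223  4.6805  2.8469]
h=Σ⁻¹𝟙 = [5.8772  7.5031  10.4542  2.9111  3.4328  26.8024  23.1912]
a=μᵀg=1.637240  b=𝟙ᵀg=10.953122  c=𝟙ᵀh=80.172001  D=ac−b²=11.289902
λ₁=(c·0.162−b)/D = (80.172001·0.162−10.953122)/11.289902 = 0.180227
λ₂=(a−b·0.162)/D = (1.637240−10.953122·0.162)/11.289902 = -0.012149
w* = 0.180227·g + -0.012149·h:
  w_0 = 0.180227·0.9763 + -0.012149·5.8772 = 0.1045  (Unilever)
  w_1 = 0.180227·1.1629 + -0.012149·7.5031 = 0.1184  (Qualcomm)
  w_2 = 0.180227·1.1009 + -0.012149·10.4542 = 0.0714  (Honeywell)
  w_3 = 0.180227·0.4080 + -0.012149·2.9111 = 0.0382  (Boeing)
  w_4 = 0.180227·-0.2223 + -0.012149·3.4328 = -0.0818  (Walmart)
  w_5 = 0.180227·4.6805 + -0.012149·26.8024 = 0.5179  (Kellogg)
  w_6 = 0.180227·2.8469 + -0.012149·23.1912 = 0.2313  (Raytheon)
Σw_i=1.0000  μᵀw=0.1620
σ²=wᵀΣw=λ₁·μ_p+λ₂ = 0.180227·0.162 + -0.012149 = 0.017047 ≈ 0.0170

Kellogg (0.5179)


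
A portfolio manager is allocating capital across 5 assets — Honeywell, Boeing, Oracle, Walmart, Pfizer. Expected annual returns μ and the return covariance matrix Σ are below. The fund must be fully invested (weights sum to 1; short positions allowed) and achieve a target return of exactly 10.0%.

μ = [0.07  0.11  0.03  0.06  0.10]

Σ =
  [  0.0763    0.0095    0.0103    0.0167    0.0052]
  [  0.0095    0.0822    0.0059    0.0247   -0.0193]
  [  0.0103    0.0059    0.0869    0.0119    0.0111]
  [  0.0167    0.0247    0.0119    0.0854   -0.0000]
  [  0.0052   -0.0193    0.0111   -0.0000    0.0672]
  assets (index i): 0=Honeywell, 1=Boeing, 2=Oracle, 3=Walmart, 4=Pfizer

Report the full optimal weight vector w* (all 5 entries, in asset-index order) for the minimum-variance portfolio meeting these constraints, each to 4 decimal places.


0.1339  0.3974  -0.0178  0.0301  0.4564

x=Σ⁻¹μ = [0.5610  1.7045  -0.1018  0.1141  1.9510]
y=Σ⁻¹𝟙 = [8.2394  13.0778  6.7502  5.3753  16.8844]
a=μᵀx=0.425657  b=𝟙ᵀx=4.228782  c=𝟙ᵀy=50.327128  D=ac−b²=3.539517
λ₁=(c·0.100−b)/D = (50.327128·0.100−4.228782)/3.539517 = 0.227130
λ₂=(a−b·0.100)/D = (0.425657−4.228782·0.100)/3.539517 = 0.000785
w* = 0.227130·x + 0.000785·y:
  w_0 = 0.227130·0.5610 + 0.000785·8.2394 = 0.1339  (Honeywell)
  w_1 = 0.227130·1.7045 + 0.000785·13.0778 = 0.3974  (Boeing)
  w_2 = 0.227130·-0.1018 + 0.000785·6.7502 = -0.0178  (Oracle)
  w_3 = 0.227130·0.1141 + 0.000785·5.3753 = 0.0301  (Walmart)
  w_4 = 0.227130·1.9510 + 0.000785·16.8844 = 0.4564  (Pfizer)
Σw_i=1.0000  μᵀw=0.1000
σ²=wᵀΣw=λ₁·μ_p+λ₂ = 0.227130·0.100 + 0.000785 = 0.023498 ≈ 0.0235


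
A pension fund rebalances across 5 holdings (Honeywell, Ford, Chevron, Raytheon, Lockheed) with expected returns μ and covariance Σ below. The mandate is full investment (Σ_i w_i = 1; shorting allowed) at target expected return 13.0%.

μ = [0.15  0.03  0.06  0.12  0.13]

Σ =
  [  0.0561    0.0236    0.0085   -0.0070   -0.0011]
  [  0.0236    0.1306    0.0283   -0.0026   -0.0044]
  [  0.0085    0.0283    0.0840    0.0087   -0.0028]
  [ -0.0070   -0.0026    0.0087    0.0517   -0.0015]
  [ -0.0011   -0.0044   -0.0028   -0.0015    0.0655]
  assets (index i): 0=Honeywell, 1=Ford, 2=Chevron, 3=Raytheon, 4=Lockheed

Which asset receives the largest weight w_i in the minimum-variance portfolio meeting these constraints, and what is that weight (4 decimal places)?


x=Σ⁻¹μ = [3.1295  -0.2700  0.2740  2.7459  2.0937]
y=Σ⁻¹𝟙 = [18.1168  3.8203  7.1356  21.2689  16.6202]
a=μᵀx=1.079462  b=𝟙ᵀx=7.973151  c=𝟙ᵀy=66.961751  D=ac−b²=8.711503
λ₁=(c·0.130−b)/D = (66.961751·0.130−7.973151)/8.711503 = 0.084013
λ₂=(a−b·0.130)/D = (1.079462−7.973151·0.130)/8.711503 = 0.004930
w* = 0.084013·x + 0.004930·y:
  w_0 = 0.084013·3.1295 + 0.004930·18.1168 = 0.3522  (Honeywell)
  w_1 = 0.084013·-0.2700 + 0.004930·3.8203 = -0.0038  (Ford)
  w_2 = 0.084013·0.2740 + 0.004930·7.1356 = 0.0582  (Chevron)
  w_3 = 0.084013·2.7459 + 0.004930·21.2689 = 0.3356  (Raytheon)
  w_4 = 0.084013·2.0937 + 0.004930·16.6202 = 0.2578  (Lockheed)
Σw_i=1.0000  μᵀw=0.1300
σ²=wᵀΣw=λ₁·μ_p+λ₂ = 0.084013·0.130 + 0.004930 = 0.015852 ≈ 0.0159

Honeywell (0.3522)


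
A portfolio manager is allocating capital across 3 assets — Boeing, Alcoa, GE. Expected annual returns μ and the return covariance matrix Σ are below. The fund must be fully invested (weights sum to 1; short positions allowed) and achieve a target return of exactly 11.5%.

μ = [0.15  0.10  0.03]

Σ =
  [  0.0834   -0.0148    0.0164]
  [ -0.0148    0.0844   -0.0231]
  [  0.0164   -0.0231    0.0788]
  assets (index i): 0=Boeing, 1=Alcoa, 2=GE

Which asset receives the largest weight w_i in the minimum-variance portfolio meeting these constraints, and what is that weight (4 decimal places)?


p=Σ⁻¹μ = [2.0046  1.6595  0.4500]
q=Σ⁻¹𝟙 = [12.1770  18.2256  15.4989]
a=μᵀp=0.480136  b=𝟙ᵀp=4.114071  c=𝟙ᵀq=45.901432  D=ac−b²=5.113331
λ₁=(c·0.115−b)/D = (45.901432·0.115−4.114071)/5.113331 = 0.227756
λ₂=(a−b·0.115)/D = (0.480136−4.114071·0.115)/5.113331 = 0.001372
w* = 0.227756·p + 0.001372·q:
  w_0 = 0.227756·2.0046 + 0.001372·12.1770 = 0.4733  (Boeing)
  w_1 = 0.227756·1.6595 + 0.001372·18.2256 = 0.4030  (Alcoa)
  w_2 = 0.227756·0.4500 + 0.001372·15.4989 = 0.1238  (GE)
Σw_i=1.0000  μᵀw=0.1150
σ²=wᵀΣw=λ₁·μ_p+λ₂ = 0.227756·0.115 + 0.001372 = 0.027564 ≈ 0.0276

Boeing (0.4733)


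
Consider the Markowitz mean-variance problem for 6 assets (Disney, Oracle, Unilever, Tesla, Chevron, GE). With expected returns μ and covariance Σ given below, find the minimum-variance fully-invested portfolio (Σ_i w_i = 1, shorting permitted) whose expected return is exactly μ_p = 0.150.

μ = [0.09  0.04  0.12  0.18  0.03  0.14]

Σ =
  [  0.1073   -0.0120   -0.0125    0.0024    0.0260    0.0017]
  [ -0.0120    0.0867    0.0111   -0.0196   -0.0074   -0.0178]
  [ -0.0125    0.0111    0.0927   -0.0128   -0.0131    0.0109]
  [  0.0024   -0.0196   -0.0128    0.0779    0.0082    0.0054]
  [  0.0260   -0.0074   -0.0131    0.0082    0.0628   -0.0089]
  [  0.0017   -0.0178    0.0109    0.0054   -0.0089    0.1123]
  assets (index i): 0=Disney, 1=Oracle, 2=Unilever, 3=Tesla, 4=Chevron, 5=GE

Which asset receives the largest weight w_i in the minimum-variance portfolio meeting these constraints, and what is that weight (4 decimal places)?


Tesla (0.4779)

g=Σ⁻¹μ = [1.0003  1.2920  1.5643  2.7431  0.3512  1.1804]
h=Σ⁻¹𝟙 = [8.3055  18.4979  13.0997  16.8653  16.7478  10.9558]
a=μᵀg=0.998984  b=𝟙ᵀg=8.131382  c=𝟙ᵀh=84.471995  D=ac−b²=18.266788
λ₁=(c·0.150−b)/D = (84.471995·0.150−8.131382)/18.266788 = 0.248507
λ₂=(a−b·0.150)/D = (0.998984−8.131382·0.150)/18.266788 = -0.012083
w* = 0.248507·g + -0.012083·h:
  w_0 = 0.248507·1.0003 + -0.012083·8.3055 = 0.1482  (Disney)
  w_1 = 0.248507·1.2920 + -0.012083·18.4979 = 0.0976  (Oracle)
  w_2 = 0.248507·1.5643 + -0.012083·13.0997 = 0.2304  (Unilever)
  w_3 = 0.248507·2.7431 + -0.012083·16.8653 = 0.4779  (Tesla)
  w_4 = 0.248507·0.3512 + -0.012083·16.7478 = -0.1151  (Chevron)
  w_5 = 0.248507·1.1804 + -0.012083·10.9558 = 0.1610  (GE)
Σw_i=1.0000  μᵀw=0.1500
σ²=wᵀΣw=λ₁·μ_p+λ₂ = 0.248507·0.150 + -0.012083 = 0.025193 ≈ 0.0252


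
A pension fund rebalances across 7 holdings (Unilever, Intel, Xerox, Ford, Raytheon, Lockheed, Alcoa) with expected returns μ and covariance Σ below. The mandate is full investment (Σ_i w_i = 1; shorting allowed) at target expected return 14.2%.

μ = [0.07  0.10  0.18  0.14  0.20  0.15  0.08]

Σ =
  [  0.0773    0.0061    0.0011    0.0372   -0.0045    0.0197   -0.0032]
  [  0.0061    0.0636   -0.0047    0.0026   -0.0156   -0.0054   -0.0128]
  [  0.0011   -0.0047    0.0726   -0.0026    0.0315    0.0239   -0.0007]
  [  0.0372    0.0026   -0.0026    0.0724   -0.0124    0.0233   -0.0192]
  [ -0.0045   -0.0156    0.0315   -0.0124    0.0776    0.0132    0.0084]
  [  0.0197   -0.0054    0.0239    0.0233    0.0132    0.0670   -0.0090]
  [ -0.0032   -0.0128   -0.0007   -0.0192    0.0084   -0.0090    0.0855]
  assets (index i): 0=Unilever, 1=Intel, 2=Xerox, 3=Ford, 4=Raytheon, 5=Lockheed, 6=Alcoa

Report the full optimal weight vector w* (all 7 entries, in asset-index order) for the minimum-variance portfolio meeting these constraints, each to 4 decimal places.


-0.0466  0.2380  0.1100  0.2393  0.2161  0.0783  0.1648

g=Σ⁻¹μ = [-0.7246  2.7139  1.3392  2.8996  2.6504  0.9057  1.8119]
h=Σ⁻¹𝟙 = [2.6265  23.1255  7.5392  16.9230  14.1156  7.1443  18.4835]
a=μᵀg=1.678558  b=𝟙ᵀg=11.596132  c=𝟙ᵀh=89.957654  D=ac−b²=16.528905
λ₁=(c·0.142−b)/D = (89.957654·0.142−11.596132)/16.528905 = 0.071260
λ₂=(a−b·0.142)/D = (1.678558−11.596132·0.142)/16.528905 = 0.001930
w* = 0.071260·g + 0.001930·h:
  w_0 = 0.071260·-0.7246 + 0.001930·2.6265 = -0.0466  (Unilever)
  w_1 = 0.071260·2.7139 + 0.001930·23.1255 = 0.2380  (Intel)
  w_2 = 0.071260·1.3392 + 0.001930·7.5392 = 0.1100  (Xerox)
  w_3 = 0.071260·2.8996 + 0.001930·16.9230 = 0.2393  (Ford)
  w_4 = 0.071260·2.6504 + 0.001930·14.1156 = 0.2161  (Raytheon)
  w_5 = 0.071260·0.9057 + 0.001930·7.1443 = 0.0783  (Lockheed)
  w_6 = 0.071260·1.8119 + 0.001930·18.4835 = 0.1648  (Alcoa)
Σw_i=1.0000  μᵀw=0.1420
σ²=wᵀΣw=λ₁·μ_p+λ₂ = 0.071260·0.142 + 0.001930 = 0.012049 ≈ 0.0120


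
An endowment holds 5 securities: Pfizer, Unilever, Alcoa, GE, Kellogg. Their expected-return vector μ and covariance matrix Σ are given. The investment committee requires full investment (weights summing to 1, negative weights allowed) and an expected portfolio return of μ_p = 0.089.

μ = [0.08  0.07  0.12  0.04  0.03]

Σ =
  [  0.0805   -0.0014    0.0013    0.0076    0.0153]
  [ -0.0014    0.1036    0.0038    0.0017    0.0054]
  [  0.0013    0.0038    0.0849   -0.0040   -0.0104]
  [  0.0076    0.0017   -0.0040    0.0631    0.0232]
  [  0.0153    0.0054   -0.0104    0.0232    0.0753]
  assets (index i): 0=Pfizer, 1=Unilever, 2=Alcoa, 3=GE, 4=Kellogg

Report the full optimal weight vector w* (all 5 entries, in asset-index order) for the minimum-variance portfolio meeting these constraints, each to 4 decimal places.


x=Σ⁻¹μ = [0.8926  0.6161  1.4223  0.5235  0.2080]
y=Σ⁻¹𝟙 = [9.5573  8.6533  12.8888  12.0507  8.7850]
a=μᵀx=0.312395  b=𝟙ᵀx=3.662547  c=𝟙ᵀy=51.935073  D=ac−b²=2.810008
λ₁=(c·0.089−b)/D = (51.935073·0.089−3.662547)/2.810008 = 0.341520
λ₂=(a−b·0.089)/D = (0.312395−3.662547·0.089)/2.810008 = -0.004830
w* = 0.341520·x + -0.004830·y:
  w_0 = 0.341520·0.8926 + -0.004830·9.5573 = 0.2587  (Pfizer)
  w_1 = 0.341520·0.6161 + -0.004830·8.6533 = 0.1686  (Unilever)
  w_2 = 0.341520·1.4223 + -0.004830·12.8888 = 0.4235  (Alcoa)
  w_3 = 0.341520·0.5235 + -0.004830·12.0507 = 0.1206  (GE)
  w_4 = 0.341520·0.2080 + -0.004830·8.7850 = 0.0286  (Kellogg)
Σw_i=1.0000  μᵀw=0.0890
σ²=wᵀΣw=λ₁·μ_p+λ₂ = 0.341520·0.089 + -0.004830 = 0.025566 ≈ 0.0256

0.2587  0.1686  0.4235  0.1206  0.0286
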